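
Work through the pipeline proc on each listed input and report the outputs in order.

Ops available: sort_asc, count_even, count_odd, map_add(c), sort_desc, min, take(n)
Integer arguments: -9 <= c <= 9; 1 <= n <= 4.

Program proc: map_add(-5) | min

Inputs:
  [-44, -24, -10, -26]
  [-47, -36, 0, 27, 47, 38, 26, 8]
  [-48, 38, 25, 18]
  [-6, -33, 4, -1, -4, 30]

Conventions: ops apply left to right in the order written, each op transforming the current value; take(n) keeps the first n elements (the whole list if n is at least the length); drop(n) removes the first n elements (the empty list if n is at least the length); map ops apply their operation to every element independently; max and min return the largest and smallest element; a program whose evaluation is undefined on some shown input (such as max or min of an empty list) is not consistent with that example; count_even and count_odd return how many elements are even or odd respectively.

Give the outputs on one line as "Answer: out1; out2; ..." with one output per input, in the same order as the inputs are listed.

-49; -52; -53; -38

Execution, op by op:
  [-44, -24, -10, -26] -> [-49, -29, -15, -31] -> -49
  [-47, -36, 0, 27, 47, 38, 26, 8] -> [-52, -41, -5, 22, 42, 33, 21, 3] -> -52
  [-48, 38, 25, 18] -> [-53, 33, 20, 13] -> -53
  [-6, -33, 4, -1, -4, 30] -> [-11, -38, -1, -6, -9, 25] -> -38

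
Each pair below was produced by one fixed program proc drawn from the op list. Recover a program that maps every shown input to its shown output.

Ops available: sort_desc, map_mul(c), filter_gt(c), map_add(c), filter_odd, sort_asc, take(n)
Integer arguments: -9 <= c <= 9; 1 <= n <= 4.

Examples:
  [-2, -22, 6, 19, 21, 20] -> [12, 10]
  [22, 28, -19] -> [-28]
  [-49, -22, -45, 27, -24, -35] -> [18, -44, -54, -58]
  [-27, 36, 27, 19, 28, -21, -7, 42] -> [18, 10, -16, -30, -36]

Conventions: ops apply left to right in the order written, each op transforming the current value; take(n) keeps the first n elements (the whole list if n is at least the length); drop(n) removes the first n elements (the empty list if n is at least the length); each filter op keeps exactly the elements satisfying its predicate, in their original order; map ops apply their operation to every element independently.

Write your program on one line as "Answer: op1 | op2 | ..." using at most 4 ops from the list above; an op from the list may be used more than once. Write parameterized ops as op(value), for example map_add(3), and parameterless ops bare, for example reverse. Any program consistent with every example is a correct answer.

sort_desc | filter_odd | map_add(-9)

Check, running the answer program on each example:
  [-2, -22, 6, 19, 21, 20] -> [21, 20, 19, 6, -2, -22] -> [21, 19] -> [12, 10]
  [22, 28, -19] -> [28, 22, -19] -> [-19] -> [-28]
  [-49, -22, -45, 27, -24, -35] -> [27, -22, -24, -35, -45, -49] -> [27, -35, -45, -49] -> [18, -44, -54, -58]
  [-27, 36, 27, 19, 28, -21, -7, 42] -> [42, 36, 28, 27, 19, -7, -21, -27] -> [27, 19, -7, -21, -27] -> [18, 10, -16, -30, -36]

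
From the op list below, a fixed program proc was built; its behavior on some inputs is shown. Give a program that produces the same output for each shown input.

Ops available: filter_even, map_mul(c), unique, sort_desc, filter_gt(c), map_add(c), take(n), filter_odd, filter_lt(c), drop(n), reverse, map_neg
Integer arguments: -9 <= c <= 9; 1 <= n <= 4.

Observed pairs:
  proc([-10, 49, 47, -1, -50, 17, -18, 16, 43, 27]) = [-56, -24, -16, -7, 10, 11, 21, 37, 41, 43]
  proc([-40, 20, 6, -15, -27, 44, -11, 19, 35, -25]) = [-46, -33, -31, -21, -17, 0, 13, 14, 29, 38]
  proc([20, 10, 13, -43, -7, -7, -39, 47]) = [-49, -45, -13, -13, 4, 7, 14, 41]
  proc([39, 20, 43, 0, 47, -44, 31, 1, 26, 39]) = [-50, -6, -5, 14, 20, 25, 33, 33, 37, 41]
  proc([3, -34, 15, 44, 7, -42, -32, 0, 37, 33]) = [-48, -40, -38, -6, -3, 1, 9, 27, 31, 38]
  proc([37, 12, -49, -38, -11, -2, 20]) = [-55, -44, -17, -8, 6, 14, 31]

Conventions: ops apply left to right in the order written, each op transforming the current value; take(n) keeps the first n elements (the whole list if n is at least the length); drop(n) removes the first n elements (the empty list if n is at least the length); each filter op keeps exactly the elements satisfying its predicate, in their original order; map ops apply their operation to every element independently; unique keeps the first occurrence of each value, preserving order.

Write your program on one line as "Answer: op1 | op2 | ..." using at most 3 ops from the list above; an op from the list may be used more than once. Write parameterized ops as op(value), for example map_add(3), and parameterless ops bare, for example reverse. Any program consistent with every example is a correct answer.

map_add(-6) | sort_desc | reverse

Check, running the answer program on each example:
  [-10, 49, 47, -1, -50, 17, -18, 16, 43, 27] -> [-16, 43, 41, -7, -56, 11, -24, 10, 37, 21] -> [43, 41, 37, 21, 11, 10, -7, -16, -24, -56] -> [-56, -24, -16, -7, 10, 11, 21, 37, 41, 43]
  [-40, 20, 6, -15, -27, 44, -11, 19, 35, -25] -> [-46, 14, 0, -21, -33, 38, -17, 13, 29, -31] -> [38, 29, 14, 13, 0, -17, -21, -31, -33, -46] -> [-46, -33, -31, -21, -17, 0, 13, 14, 29, 38]
  [20, 10, 13, -43, -7, -7, -39, 47] -> [14, 4, 7, -49, -13, -13, -45, 41] -> [41, 14, 7, 4, -13, -13, -45, -49] -> [-49, -45, -13, -13, 4, 7, 14, 41]
  [39, 20, 43, 0, 47, -44, 31, 1, 26, 39] -> [33, 14, 37, -6, 41, -50, 25, -5, 20, 33] -> [41, 37, 33, 33, 25, 20, 14, -5, -6, -50] -> [-50, -6, -5, 14, 20, 25, 33, 33, 37, 41]
  [3, -34, 15, 44, 7, -42, -32, 0, 37, 33] -> [-3, -40, 9, 38, 1, -48, -38, -6, 31, 27] -> [38, 31, 27, 9, 1, -3, -6, -38, -40, -48] -> [-48, -40, -38, -6, -3, 1, 9, 27, 31, 38]
  [37, 12, -49, -38, -11, -2, 20] -> [31, 6, -55, -44, -17, -8, 14] -> [31, 14, 6, -8, -17, -44, -55] -> [-55, -44, -17, -8, 6, 14, 31]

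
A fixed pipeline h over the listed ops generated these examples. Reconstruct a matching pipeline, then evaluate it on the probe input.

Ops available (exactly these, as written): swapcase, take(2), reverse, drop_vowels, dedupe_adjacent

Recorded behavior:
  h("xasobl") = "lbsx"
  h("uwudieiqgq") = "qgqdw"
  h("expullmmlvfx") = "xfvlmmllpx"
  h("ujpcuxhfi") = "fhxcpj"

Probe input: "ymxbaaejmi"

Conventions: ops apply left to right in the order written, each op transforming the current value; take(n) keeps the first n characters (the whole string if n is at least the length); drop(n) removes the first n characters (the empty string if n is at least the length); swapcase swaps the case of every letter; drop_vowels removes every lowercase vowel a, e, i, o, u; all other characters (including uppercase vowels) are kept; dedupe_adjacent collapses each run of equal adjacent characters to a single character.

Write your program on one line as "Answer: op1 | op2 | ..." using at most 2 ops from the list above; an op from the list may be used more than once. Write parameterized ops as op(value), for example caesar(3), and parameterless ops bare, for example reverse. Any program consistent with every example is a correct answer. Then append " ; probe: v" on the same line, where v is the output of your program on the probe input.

reverse | drop_vowels ; probe: "mjbxmy"

Check, running the answer program on each example:
  "xasobl" -> "lbosax" -> "lbsx"
  "uwudieiqgq" -> "qgqieiduwu" -> "qgqdw"
  "expullmmlvfx" -> "xfvlmmllupxe" -> "xfvlmmllpx"
  "ujpcuxhfi" -> "ifhxucpju" -> "fhxcpj"
  probe: "ymxbaaejmi" -> "imjeaabxmy" -> "mjbxmy"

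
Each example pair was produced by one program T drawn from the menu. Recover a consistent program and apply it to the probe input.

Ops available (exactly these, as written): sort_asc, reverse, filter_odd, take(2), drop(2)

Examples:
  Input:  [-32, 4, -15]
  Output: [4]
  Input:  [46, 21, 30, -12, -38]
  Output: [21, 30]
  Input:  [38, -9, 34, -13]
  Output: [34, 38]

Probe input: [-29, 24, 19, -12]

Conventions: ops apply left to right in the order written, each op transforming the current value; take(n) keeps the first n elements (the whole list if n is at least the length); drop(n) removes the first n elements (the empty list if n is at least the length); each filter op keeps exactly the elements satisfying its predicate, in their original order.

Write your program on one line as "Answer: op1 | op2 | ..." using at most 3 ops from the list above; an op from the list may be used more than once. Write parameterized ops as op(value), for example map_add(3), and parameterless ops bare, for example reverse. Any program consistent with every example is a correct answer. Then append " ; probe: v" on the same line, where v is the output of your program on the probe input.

sort_asc | drop(2) | take(2) ; probe: [19, 24]

Check, running the answer program on each example:
  [-32, 4, -15] -> [-32, -15, 4] -> [4] -> [4]
  [46, 21, 30, -12, -38] -> [-38, -12, 21, 30, 46] -> [21, 30, 46] -> [21, 30]
  [38, -9, 34, -13] -> [-13, -9, 34, 38] -> [34, 38] -> [34, 38]
  probe: [-29, 24, 19, -12] -> [-29, -12, 19, 24] -> [19, 24] -> [19, 24]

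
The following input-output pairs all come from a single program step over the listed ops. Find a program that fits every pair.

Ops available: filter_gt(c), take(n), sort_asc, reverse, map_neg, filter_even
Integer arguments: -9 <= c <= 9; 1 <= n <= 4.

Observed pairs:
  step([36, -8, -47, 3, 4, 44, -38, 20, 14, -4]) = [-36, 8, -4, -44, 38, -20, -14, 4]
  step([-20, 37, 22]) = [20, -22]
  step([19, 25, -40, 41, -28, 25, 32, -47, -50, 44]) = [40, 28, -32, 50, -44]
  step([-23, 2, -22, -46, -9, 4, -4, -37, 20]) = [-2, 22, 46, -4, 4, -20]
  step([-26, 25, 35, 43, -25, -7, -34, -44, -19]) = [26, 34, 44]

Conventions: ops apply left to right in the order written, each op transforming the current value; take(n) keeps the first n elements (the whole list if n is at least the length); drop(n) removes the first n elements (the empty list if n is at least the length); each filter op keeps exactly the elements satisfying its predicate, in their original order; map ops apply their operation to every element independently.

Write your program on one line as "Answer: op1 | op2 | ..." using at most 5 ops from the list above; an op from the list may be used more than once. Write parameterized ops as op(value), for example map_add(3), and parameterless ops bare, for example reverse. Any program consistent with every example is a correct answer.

reverse | map_neg | reverse | filter_even

Check, running the answer program on each example:
  [36, -8, -47, 3, 4, 44, -38, 20, 14, -4] -> [-4, 14, 20, -38, 44, 4, 3, -47, -8, 36] -> [4, -14, -20, 38, -44, -4, -3, 47, 8, -36] -> [-36, 8, 47, -3, -4, -44, 38, -20, -14, 4] -> [-36, 8, -4, -44, 38, -20, -14, 4]
  [-20, 37, 22] -> [22, 37, -20] -> [-22, -37, 20] -> [20, -37, -22] -> [20, -22]
  [19, 25, -40, 41, -28, 25, 32, -47, -50, 44] -> [44, -50, -47, 32, 25, -28, 41, -40, 25, 19] -> [-44, 50, 47, -32, -25, 28, -41, 40, -25, -19] -> [-19, -25, 40, -41, 28, -25, -32, 47, 50, -44] -> [40, 28, -32, 50, -44]
  [-23, 2, -22, -46, -9, 4, -4, -37, 20] -> [20, -37, -4, 4, -9, -46, -22, 2, -23] -> [-20, 37, 4, -4, 9, 46, 22, -2, 23] -> [23, -2, 22, 46, 9, -4, 4, 37, -20] -> [-2, 22, 46, -4, 4, -20]
  [-26, 25, 35, 43, -25, -7, -34, -44, -19] -> [-19, -44, -34, -7, -25, 43, 35, 25, -26] -> [19, 44, 34, 7, 25, -43, -35, -25, 26] -> [26, -25, -35, -43, 25, 7, 34, 44, 19] -> [26, 34, 44]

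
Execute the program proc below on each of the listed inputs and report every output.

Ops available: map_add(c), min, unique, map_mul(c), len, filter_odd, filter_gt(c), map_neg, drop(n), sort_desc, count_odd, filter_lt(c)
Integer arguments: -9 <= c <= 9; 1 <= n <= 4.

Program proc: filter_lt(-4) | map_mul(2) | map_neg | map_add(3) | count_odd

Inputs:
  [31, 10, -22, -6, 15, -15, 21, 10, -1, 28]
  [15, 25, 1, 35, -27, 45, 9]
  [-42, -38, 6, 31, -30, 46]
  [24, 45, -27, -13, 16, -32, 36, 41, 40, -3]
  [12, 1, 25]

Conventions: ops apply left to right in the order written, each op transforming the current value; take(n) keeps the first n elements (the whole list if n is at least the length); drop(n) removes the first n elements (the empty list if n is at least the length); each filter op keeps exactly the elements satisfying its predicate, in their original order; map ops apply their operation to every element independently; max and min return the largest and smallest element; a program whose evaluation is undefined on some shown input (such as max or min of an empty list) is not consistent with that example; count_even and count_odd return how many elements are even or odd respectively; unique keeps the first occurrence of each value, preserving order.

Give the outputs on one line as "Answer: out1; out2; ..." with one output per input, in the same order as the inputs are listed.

Execution, op by op:
  [31, 10, -22, -6, 15, -15, 21, 10, -1, 28] -> [-22, -6, -15] -> [-44, -12, -30] -> [44, 12, 30] -> [47, 15, 33] -> 3
  [15, 25, 1, 35, -27, 45, 9] -> [-27] -> [-54] -> [54] -> [57] -> 1
  [-42, -38, 6, 31, -30, 46] -> [-42, -38, -30] -> [-84, -76, -60] -> [84, 76, 60] -> [87, 79, 63] -> 3
  [24, 45, -27, -13, 16, -32, 36, 41, 40, -3] -> [-27, -13, -32] -> [-54, -26, -64] -> [54, 26, 64] -> [57, 29, 67] -> 3
  [12, 1, 25] -> [] -> [] -> [] -> [] -> 0

3; 1; 3; 3; 0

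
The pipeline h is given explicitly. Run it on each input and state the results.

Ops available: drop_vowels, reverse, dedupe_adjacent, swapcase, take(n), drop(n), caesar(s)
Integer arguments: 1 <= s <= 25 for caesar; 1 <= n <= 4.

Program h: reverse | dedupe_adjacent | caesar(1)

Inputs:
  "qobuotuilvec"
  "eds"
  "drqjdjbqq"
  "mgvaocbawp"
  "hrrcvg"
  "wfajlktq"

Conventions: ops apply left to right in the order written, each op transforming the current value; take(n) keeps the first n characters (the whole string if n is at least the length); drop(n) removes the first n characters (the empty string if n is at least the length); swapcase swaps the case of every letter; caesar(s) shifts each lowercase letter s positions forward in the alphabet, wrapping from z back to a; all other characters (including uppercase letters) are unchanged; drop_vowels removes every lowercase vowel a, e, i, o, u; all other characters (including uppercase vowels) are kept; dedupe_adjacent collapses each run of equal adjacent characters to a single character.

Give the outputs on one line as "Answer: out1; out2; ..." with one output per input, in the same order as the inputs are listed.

"dfwmjvupvcpr"; "tef"; "rckekrse"; "qxbcdpbwhn"; "hwdsi"; "rulmkbgx"

Execution, op by op:
  "qobuotuilvec" -> "cevliutouboq" -> "cevliutouboq" -> "dfwmjvupvcpr"
  "eds" -> "sde" -> "sde" -> "tef"
  "drqjdjbqq" -> "qqbjdjqrd" -> "qbjdjqrd" -> "rckekrse"
  "mgvaocbawp" -> "pwabcoavgm" -> "pwabcoavgm" -> "qxbcdpbwhn"
  "hrrcvg" -> "gvcrrh" -> "gvcrh" -> "hwdsi"
  "wfajlktq" -> "qtkljafw" -> "qtkljafw" -> "rulmkbgx"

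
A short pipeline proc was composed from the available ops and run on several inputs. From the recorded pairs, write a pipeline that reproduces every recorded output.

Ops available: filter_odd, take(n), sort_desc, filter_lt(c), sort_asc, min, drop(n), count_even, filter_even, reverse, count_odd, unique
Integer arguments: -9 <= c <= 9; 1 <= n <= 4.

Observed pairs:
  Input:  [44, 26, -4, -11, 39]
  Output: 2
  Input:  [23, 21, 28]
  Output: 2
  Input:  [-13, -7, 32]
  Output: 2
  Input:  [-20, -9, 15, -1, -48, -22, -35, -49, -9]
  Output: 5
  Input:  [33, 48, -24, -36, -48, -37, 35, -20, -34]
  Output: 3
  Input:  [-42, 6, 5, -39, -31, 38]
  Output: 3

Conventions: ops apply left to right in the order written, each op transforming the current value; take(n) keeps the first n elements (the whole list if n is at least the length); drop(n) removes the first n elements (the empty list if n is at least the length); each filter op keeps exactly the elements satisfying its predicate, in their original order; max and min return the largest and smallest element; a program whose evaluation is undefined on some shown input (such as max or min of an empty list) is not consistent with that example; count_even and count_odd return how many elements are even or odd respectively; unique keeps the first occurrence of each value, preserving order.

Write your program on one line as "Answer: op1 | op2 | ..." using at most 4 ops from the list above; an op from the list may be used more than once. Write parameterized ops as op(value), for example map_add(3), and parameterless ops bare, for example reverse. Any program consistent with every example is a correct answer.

unique | sort_asc | count_odd

Check, running the answer program on each example:
  [44, 26, -4, -11, 39] -> [44, 26, -4, -11, 39] -> [-11, -4, 26, 39, 44] -> 2
  [23, 21, 28] -> [23, 21, 28] -> [21, 23, 28] -> 2
  [-13, -7, 32] -> [-13, -7, 32] -> [-13, -7, 32] -> 2
  [-20, -9, 15, -1, -48, -22, -35, -49, -9] -> [-20, -9, 15, -1, -48, -22, -35, -49] -> [-49, -48, -35, -22, -20, -9, -1, 15] -> 5
  [33, 48, -24, -36, -48, -37, 35, -20, -34] -> [33, 48, -24, -36, -48, -37, 35, -20, -34] -> [-48, -37, -36, -34, -24, -20, 33, 35, 48] -> 3
  [-42, 6, 5, -39, -31, 38] -> [-42, 6, 5, -39, -31, 38] -> [-42, -39, -31, 5, 6, 38] -> 3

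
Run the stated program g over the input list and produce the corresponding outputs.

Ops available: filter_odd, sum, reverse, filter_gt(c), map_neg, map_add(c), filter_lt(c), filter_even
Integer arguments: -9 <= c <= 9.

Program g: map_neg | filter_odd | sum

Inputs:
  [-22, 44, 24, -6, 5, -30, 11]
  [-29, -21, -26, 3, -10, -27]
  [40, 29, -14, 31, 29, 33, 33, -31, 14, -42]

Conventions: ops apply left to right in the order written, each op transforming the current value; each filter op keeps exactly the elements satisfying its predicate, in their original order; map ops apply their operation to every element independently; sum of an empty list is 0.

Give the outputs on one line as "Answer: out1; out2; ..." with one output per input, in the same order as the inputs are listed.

Execution, op by op:
  [-22, 44, 24, -6, 5, -30, 11] -> [22, -44, -24, 6, -5, 30, -11] -> [-5, -11] -> -16
  [-29, -21, -26, 3, -10, -27] -> [29, 21, 26, -3, 10, 27] -> [29, 21, -3, 27] -> 74
  [40, 29, -14, 31, 29, 33, 33, -31, 14, -42] -> [-40, -29, 14, -31, -29, -33, -33, 31, -14, 42] -> [-29, -31, -29, -33, -33, 31] -> -124

-16; 74; -124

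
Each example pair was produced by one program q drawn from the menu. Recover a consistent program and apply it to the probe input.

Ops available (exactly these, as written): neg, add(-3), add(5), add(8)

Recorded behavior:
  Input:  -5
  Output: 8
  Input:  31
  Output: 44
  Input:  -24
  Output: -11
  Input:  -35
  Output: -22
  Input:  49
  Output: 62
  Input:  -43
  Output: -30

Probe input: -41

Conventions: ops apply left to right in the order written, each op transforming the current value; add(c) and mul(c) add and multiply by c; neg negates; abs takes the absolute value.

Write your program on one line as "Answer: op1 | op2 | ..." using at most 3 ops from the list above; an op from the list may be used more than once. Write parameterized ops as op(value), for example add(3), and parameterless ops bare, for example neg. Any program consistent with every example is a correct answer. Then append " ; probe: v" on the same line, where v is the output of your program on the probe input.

add(8) | add(5) ; probe: -28

Check, running the answer program on each example:
  -5 -> 3 -> 8
  31 -> 39 -> 44
  -24 -> -16 -> -11
  -35 -> -27 -> -22
  49 -> 57 -> 62
  -43 -> -35 -> -30
  probe: -41 -> -33 -> -28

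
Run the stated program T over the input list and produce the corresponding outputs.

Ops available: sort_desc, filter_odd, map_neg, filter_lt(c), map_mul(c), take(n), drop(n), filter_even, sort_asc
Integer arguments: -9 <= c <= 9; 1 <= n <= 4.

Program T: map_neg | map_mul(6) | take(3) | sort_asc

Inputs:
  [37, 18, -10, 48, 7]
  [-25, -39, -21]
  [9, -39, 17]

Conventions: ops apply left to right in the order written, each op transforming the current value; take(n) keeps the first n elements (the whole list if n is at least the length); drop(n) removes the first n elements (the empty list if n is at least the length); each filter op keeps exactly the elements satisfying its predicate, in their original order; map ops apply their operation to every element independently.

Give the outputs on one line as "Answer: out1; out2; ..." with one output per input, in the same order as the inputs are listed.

[-222, -108, 60]; [126, 150, 234]; [-102, -54, 234]

Execution, op by op:
  [37, 18, -10, 48, 7] -> [-37, -18, 10, -48, -7] -> [-222, -108, 60, -288, -42] -> [-222, -108, 60] -> [-222, -108, 60]
  [-25, -39, -21] -> [25, 39, 21] -> [150, 234, 126] -> [150, 234, 126] -> [126, 150, 234]
  [9, -39, 17] -> [-9, 39, -17] -> [-54, 234, -102] -> [-54, 234, -102] -> [-102, -54, 234]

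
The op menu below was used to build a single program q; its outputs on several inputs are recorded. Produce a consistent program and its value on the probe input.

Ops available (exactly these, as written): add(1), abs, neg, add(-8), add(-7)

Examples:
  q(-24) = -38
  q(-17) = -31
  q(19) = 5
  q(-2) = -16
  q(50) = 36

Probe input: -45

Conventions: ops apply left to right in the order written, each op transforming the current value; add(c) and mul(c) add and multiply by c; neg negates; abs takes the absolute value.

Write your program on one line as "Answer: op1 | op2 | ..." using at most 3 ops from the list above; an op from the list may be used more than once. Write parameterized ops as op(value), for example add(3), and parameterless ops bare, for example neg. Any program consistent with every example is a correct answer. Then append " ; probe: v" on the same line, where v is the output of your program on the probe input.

add(-7) | add(-8) | add(1) ; probe: -59

Check, running the answer program on each example:
  -24 -> -31 -> -39 -> -38
  -17 -> -24 -> -32 -> -31
  19 -> 12 -> 4 -> 5
  -2 -> -9 -> -17 -> -16
  50 -> 43 -> 35 -> 36
  probe: -45 -> -52 -> -60 -> -59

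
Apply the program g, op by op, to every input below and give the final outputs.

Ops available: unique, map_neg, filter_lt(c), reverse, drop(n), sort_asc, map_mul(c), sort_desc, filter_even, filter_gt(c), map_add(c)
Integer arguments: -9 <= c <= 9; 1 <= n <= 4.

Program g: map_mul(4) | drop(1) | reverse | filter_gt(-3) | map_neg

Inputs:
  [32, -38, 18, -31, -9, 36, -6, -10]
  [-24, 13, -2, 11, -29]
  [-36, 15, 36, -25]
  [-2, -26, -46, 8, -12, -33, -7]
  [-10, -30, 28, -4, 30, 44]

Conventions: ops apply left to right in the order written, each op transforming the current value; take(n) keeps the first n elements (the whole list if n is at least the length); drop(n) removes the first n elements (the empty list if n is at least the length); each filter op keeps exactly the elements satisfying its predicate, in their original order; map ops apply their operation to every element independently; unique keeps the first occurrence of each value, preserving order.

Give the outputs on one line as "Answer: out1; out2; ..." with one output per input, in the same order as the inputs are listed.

Execution, op by op:
  [32, -38, 18, -31, -9, 36, -6, -10] -> [128, -152, 72, -124, -36, 144, -24, -40] -> [-152, 72, -124, -36, 144, -24, -40] -> [-40, -24, 144, -36, -124, 72, -152] -> [144, 72] -> [-144, -72]
  [-24, 13, -2, 11, -29] -> [-96, 52, -8, 44, -116] -> [52, -8, 44, -116] -> [-116, 44, -8, 52] -> [44, 52] -> [-44, -52]
  [-36, 15, 36, -25] -> [-144, 60, 144, -100] -> [60, 144, -100] -> [-100, 144, 60] -> [144, 60] -> [-144, -60]
  [-2, -26, -46, 8, -12, -33, -7] -> [-8, -104, -184, 32, -48, -132, -28] -> [-104, -184, 32, -48, -132, -28] -> [-28, -132, -48, 32, -184, -104] -> [32] -> [-32]
  [-10, -30, 28, -4, 30, 44] -> [-40, -120, 112, -16, 120, 176] -> [-120, 112, -16, 120, 176] -> [176, 120, -16, 112, -120] -> [176, 120, 112] -> [-176, -120, -112]

[-144, -72]; [-44, -52]; [-144, -60]; [-32]; [-176, -120, -112]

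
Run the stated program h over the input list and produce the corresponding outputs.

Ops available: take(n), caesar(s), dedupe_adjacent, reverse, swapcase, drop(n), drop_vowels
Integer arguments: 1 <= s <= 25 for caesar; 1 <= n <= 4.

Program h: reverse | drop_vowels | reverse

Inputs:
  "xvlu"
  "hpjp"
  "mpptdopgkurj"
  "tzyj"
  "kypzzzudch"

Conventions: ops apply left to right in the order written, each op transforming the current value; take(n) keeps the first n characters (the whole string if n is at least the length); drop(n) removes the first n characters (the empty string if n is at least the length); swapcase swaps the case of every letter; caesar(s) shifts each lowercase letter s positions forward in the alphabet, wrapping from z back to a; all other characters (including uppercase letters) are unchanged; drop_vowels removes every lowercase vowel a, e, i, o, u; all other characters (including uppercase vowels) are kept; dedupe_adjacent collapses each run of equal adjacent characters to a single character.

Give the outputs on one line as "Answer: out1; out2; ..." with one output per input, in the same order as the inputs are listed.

Execution, op by op:
  "xvlu" -> "ulvx" -> "lvx" -> "xvl"
  "hpjp" -> "pjph" -> "pjph" -> "hpjp"
  "mpptdopgkurj" -> "jrukgpodtppm" -> "jrkgpdtppm" -> "mpptdpgkrj"
  "tzyj" -> "jyzt" -> "jyzt" -> "tzyj"
  "kypzzzudch" -> "hcduzzzpyk" -> "hcdzzzpyk" -> "kypzzzdch"

"xvl"; "hpjp"; "mpptdpgkrj"; "tzyj"; "kypzzzdch"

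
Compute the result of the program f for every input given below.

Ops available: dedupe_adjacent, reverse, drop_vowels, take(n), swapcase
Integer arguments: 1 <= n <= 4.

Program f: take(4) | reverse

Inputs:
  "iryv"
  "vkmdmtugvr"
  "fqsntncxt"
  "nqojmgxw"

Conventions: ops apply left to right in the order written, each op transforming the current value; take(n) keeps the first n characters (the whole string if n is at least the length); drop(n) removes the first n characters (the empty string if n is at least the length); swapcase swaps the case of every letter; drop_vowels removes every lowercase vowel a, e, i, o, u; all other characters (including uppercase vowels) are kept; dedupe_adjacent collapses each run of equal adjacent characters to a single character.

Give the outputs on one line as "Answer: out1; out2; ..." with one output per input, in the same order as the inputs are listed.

"vyri"; "dmkv"; "nsqf"; "joqn"

Execution, op by op:
  "iryv" -> "iryv" -> "vyri"
  "vkmdmtugvr" -> "vkmd" -> "dmkv"
  "fqsntncxt" -> "fqsn" -> "nsqf"
  "nqojmgxw" -> "nqoj" -> "joqn"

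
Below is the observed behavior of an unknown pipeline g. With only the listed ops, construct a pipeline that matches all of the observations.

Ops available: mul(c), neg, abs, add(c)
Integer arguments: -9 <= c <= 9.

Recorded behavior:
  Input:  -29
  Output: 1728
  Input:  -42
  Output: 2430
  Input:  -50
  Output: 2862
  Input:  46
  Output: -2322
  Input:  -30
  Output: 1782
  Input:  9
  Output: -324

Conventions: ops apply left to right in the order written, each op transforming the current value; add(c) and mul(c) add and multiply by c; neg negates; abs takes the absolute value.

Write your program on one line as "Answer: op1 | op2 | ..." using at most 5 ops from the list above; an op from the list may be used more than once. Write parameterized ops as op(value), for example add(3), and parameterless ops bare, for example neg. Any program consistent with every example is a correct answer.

add(-2) | mul(6) | neg | add(6) | mul(9)

Check, running the answer program on each example:
  -29 -> -31 -> -186 -> 186 -> 192 -> 1728
  -42 -> -44 -> -264 -> 264 -> 270 -> 2430
  -50 -> -52 -> -312 -> 312 -> 318 -> 2862
  46 -> 44 -> 264 -> -264 -> -258 -> -2322
  -30 -> -32 -> -192 -> 192 -> 198 -> 1782
  9 -> 7 -> 42 -> -42 -> -36 -> -324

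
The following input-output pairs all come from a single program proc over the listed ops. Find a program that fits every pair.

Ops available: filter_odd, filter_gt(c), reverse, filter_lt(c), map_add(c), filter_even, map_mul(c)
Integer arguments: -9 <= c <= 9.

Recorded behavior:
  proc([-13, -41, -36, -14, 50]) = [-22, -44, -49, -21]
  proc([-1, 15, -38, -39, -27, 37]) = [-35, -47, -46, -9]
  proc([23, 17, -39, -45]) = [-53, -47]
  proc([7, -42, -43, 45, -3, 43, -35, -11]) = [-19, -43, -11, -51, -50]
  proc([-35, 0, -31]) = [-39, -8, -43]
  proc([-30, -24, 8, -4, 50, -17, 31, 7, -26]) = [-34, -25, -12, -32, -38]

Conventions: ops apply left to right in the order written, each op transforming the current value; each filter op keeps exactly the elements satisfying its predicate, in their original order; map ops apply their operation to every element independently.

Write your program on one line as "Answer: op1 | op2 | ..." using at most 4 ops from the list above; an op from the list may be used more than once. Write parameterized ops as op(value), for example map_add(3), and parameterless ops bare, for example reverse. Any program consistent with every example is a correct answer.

reverse | map_add(-8) | filter_lt(-7)

Check, running the answer program on each example:
  [-13, -41, -36, -14, 50] -> [50, -14, -36, -41, -13] -> [42, -22, -44, -49, -21] -> [-22, -44, -49, -21]
  [-1, 15, -38, -39, -27, 37] -> [37, -27, -39, -38, 15, -1] -> [29, -35, -47, -46, 7, -9] -> [-35, -47, -46, -9]
  [23, 17, -39, -45] -> [-45, -39, 17, 23] -> [-53, -47, 9, 15] -> [-53, -47]
  [7, -42, -43, 45, -3, 43, -35, -11] -> [-11, -35, 43, -3, 45, -43, -42, 7] -> [-19, -43, 35, -11, 37, -51, -50, -1] -> [-19, -43, -11, -51, -50]
  [-35, 0, -31] -> [-31, 0, -35] -> [-39, -8, -43] -> [-39, -8, -43]
  [-30, -24, 8, -4, 50, -17, 31, 7, -26] -> [-26, 7, 31, -17, 50, -4, 8, -24, -30] -> [-34, -1, 23, -25, 42, -12, 0, -32, -38] -> [-34, -25, -12, -32, -38]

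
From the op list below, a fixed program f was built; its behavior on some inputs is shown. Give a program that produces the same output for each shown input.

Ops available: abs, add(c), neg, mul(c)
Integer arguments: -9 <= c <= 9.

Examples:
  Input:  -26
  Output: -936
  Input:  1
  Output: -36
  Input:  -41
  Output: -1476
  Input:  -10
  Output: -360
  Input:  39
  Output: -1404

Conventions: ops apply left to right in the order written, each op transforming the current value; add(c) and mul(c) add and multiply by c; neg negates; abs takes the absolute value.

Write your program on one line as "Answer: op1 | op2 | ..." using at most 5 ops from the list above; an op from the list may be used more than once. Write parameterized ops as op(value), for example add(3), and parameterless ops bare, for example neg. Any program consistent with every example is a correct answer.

abs | mul(-9) | abs | mul(-4)

Check, running the answer program on each example:
  -26 -> 26 -> -234 -> 234 -> -936
  1 -> 1 -> -9 -> 9 -> -36
  -41 -> 41 -> -369 -> 369 -> -1476
  -10 -> 10 -> -90 -> 90 -> -360
  39 -> 39 -> -351 -> 351 -> -1404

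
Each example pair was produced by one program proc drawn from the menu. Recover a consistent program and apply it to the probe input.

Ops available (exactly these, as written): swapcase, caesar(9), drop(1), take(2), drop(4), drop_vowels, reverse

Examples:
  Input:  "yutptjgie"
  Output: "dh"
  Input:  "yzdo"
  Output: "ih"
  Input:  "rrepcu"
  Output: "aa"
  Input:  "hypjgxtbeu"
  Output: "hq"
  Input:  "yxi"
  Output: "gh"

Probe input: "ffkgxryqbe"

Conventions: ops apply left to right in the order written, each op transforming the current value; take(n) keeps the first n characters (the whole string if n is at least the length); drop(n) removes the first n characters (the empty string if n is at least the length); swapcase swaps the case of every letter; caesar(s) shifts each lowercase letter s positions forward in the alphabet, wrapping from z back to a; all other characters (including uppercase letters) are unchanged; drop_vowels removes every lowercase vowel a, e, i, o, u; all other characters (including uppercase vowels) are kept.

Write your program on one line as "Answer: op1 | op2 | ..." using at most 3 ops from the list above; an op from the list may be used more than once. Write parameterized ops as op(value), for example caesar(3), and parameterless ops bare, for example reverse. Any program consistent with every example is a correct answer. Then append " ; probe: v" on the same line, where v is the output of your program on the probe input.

take(2) | caesar(9) | reverse ; probe: "oo"

Check, running the answer program on each example:
  "yutptjgie" -> "yu" -> "hd" -> "dh"
  "yzdo" -> "yz" -> "hi" -> "ih"
  "rrepcu" -> "rr" -> "aa" -> "aa"
  "hypjgxtbeu" -> "hy" -> "qh" -> "hq"
  "yxi" -> "yx" -> "hg" -> "gh"
  probe: "ffkgxryqbe" -> "ff" -> "oo" -> "oo"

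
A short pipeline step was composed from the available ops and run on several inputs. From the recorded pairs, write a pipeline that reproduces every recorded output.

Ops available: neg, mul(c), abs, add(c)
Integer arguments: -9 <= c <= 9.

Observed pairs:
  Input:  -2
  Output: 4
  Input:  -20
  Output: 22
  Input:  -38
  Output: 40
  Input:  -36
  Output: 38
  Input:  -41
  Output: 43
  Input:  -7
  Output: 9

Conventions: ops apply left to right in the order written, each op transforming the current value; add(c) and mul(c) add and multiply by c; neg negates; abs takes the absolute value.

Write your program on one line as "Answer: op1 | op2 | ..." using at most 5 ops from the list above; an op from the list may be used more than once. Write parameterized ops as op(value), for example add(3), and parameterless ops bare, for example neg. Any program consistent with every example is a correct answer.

add(8) | mul(-1) | add(1) | add(9)

Check, running the answer program on each example:
  -2 -> 6 -> -6 -> -5 -> 4
  -20 -> -12 -> 12 -> 13 -> 22
  -38 -> -30 -> 30 -> 31 -> 40
  -36 -> -28 -> 28 -> 29 -> 38
  -41 -> -33 -> 33 -> 34 -> 43
  -7 -> 1 -> -1 -> 0 -> 9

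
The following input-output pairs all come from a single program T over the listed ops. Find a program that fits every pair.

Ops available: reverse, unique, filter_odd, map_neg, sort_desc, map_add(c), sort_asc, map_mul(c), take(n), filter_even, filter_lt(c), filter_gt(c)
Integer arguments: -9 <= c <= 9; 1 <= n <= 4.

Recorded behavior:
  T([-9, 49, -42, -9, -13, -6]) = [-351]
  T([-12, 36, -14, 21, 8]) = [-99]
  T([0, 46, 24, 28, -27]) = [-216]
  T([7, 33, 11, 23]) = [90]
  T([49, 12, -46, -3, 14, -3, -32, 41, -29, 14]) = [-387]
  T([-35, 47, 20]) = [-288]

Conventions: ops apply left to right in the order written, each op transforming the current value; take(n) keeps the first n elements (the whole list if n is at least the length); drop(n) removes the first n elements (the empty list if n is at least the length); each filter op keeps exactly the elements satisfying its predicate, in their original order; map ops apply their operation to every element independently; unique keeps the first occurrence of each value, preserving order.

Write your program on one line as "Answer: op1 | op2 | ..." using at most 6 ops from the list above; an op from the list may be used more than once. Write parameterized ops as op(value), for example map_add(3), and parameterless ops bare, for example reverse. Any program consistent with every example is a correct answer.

map_neg | map_add(-3) | sort_desc | map_mul(9) | map_neg | take(1)

Check, running the answer program on each example:
  [-9, 49, -42, -9, -13, -6] -> [9, -49, 42, 9, 13, 6] -> [6, -52, 39, 6, 10, 3] -> [39, 10, 6, 6, 3, -52] -> [351, 90, 54, 54, 27, -468] -> [-351, -90, -54, -54, -27, 468] -> [-351]
  [-12, 36, -14, 21, 8] -> [12, -36, 14, -21, -8] -> [9, -39, 11, -24, -11] -> [11, 9, -11, -24, -39] -> [99, 81, -99, -216, -351] -> [-99, -81, 99, 216, 351] -> [-99]
  [0, 46, 24, 28, -27] -> [0, -46, -24, -28, 27] -> [-3, -49, -27, -31, 24] -> [24, -3, -27, -31, -49] -> [216, -27, -243, -279, -441] -> [-216, 27, 243, 279, 441] -> [-216]
  [7, 33, 11, 23] -> [-7, -33, -11, -23] -> [-10, -36, -14, -26] -> [-10, -14, -26, -36] -> [-90, -126, -234, -324] -> [90, 126, 234, 324] -> [90]
  [49, 12, -46, -3, 14, -3, -32, 41, -29, 14] -> [-49, -12, 46, 3, -14, 3, 32, -41, 29, -14] -> [-52, -15, 43, 0, -17, 0, 29, -44, 26, -17] -> [43, 29, 26, 0, 0, -15, -17, -17, -44, -52] -> [387, 261, 234, 0, 0, -135, -153, -153, -396, -468] -> [-387, -261, -234, 0, 0, 135, 153, 153, 396, 468] -> [-387]
  [-35, 47, 20] -> [35, -47, -20] -> [32, -50, -23] -> [32, -23, -50] -> [288, -207, -450] -> [-288, 207, 450] -> [-288]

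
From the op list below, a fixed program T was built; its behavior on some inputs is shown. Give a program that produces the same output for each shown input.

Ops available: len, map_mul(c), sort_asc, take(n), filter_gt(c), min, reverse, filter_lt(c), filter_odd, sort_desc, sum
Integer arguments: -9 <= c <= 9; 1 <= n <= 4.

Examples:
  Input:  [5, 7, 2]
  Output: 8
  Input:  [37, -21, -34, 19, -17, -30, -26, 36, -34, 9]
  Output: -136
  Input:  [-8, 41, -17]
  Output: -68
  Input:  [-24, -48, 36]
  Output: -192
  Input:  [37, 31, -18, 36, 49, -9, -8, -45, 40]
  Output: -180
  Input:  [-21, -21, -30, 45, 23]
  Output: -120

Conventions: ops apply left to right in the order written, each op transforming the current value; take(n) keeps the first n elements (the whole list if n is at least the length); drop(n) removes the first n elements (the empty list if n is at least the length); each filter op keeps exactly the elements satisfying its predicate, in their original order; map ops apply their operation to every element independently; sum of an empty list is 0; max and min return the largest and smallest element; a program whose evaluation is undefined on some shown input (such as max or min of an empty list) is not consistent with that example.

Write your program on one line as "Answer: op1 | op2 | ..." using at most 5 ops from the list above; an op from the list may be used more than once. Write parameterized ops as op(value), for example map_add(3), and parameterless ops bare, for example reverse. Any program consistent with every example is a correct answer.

reverse | sort_asc | map_mul(4) | min

Check, running the answer program on each example:
  [5, 7, 2] -> [2, 7, 5] -> [2, 5, 7] -> [8, 20, 28] -> 8
  [37, -21, -34, 19, -17, -30, -26, 36, -34, 9] -> [9, -34, 36, -26, -30, -17, 19, -34, -21, 37] -> [-34, -34, -30, -26, -21, -17, 9, 19, 36, 37] -> [-136, -136, -120, -104, -84, -68, 36, 76, 144, 148] -> -136
  [-8, 41, -17] -> [-17, 41, -8] -> [-17, -8, 41] -> [-68, -32, 164] -> -68
  [-24, -48, 36] -> [36, -48, -24] -> [-48, -24, 36] -> [-192, -96, 144] -> -192
  [37, 31, -18, 36, 49, -9, -8, -45, 40] -> [40, -45, -8, -9, 49, 36, -18, 31, 37] -> [-45, -18, -9, -8, 31, 36, 37, 40, 49] -> [-180, -72, -36, -32, 124, 144, 148, 160, 196] -> -180
  [-21, -21, -30, 45, 23] -> [23, 45, -30, -21, -21] -> [-30, -21, -21, 23, 45] -> [-120, -84, -84, 92, 180] -> -120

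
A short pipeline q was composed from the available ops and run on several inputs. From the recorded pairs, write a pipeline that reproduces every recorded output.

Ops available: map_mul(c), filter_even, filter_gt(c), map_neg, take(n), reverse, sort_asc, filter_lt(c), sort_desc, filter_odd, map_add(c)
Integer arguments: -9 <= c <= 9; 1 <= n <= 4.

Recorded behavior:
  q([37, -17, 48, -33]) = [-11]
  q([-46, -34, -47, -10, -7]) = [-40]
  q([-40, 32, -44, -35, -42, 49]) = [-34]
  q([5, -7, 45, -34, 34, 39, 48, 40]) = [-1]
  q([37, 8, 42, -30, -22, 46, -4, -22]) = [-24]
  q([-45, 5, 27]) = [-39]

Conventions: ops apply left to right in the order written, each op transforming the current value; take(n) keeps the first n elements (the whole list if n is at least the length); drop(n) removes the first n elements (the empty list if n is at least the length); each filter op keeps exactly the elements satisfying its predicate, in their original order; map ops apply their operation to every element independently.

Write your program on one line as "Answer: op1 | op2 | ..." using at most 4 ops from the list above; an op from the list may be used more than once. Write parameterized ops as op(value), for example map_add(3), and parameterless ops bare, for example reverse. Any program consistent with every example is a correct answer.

filter_lt(-6) | map_add(6) | take(3) | take(1)

Check, running the answer program on each example:
  [37, -17, 48, -33] -> [-17, -33] -> [-11, -27] -> [-11, -27] -> [-11]
  [-46, -34, -47, -10, -7] -> [-46, -34, -47, -10, -7] -> [-40, -28, -41, -4, -1] -> [-40, -28, -41] -> [-40]
  [-40, 32, -44, -35, -42, 49] -> [-40, -44, -35, -42] -> [-34, -38, -29, -36] -> [-34, -38, -29] -> [-34]
  [5, -7, 45, -34, 34, 39, 48, 40] -> [-7, -34] -> [-1, -28] -> [-1, -28] -> [-1]
  [37, 8, 42, -30, -22, 46, -4, -22] -> [-30, -22, -22] -> [-24, -16, -16] -> [-24, -16, -16] -> [-24]
  [-45, 5, 27] -> [-45] -> [-39] -> [-39] -> [-39]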